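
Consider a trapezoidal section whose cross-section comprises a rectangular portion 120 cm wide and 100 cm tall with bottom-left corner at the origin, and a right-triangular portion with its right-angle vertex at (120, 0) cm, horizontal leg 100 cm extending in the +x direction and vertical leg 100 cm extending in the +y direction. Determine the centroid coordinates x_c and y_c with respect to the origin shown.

rectangular portion: A = 120 × 100 = 12000.00, centroid at (60.00, 50.00).
triangular portion: A = ½·100·100 = 5000.00, centroid at (153.33, 33.33).
ΣA = 17000.00 cm²
ΣAx_c = (12000.00)(60.00) + (5000.00)(153.33) = 1486666.67 cm³
ΣAy_c = (12000.00)(50.00) + (5000.00)(33.33) = 766666.67 cm³
x_c = 1486666.67 / 17000.00 = 87.45 cm
y_c = 766666.67 / 17000.00 = 45.10 cm

x_c = 87.45 cm, y_c = 45.10 cm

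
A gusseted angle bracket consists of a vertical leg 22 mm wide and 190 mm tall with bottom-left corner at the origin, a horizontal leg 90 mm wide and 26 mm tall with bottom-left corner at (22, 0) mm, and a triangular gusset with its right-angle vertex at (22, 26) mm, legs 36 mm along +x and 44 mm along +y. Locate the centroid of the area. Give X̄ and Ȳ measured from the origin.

vertical leg: A = 22 × 190 = 4180.00, centroid at (11.00, 95.00).
horizontal leg: A = 90 × 26 = 2340.00, centroid at (67.00, 13.00).
gusset: A = ½·36·44 = 792.00, centroid at (34.00, 40.67).
ΣA = 7312.00 mm², ΣAX̄ = 229688.00 mm³, ΣAȲ = 459728.00 mm³.
X̄ = 229688.00/7312.00 = 31.41 mm; Ȳ = 459728.00/7312.00 = 62.87 mm.

X̄ = 31.41 mm, Ȳ = 62.87 mm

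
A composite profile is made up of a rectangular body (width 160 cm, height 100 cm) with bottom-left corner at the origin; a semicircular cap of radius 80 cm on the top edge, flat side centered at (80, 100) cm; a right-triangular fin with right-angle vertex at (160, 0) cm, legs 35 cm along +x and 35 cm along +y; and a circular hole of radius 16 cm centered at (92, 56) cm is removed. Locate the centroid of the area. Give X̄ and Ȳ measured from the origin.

rectangular body: A = 160 × 100 = 16000.00, centroid at (80.00, 50.00).
semicircular top: A = ½π·80² = 10053.10, centroid at (80.00, 133.95).
triangular fin: A = ½·35·35 = 612.50, centroid at (171.67, 11.67).
hole: A = −π·16² = -804.25, centroid at (92.00, 56.00).
ΣA = 25861.35 cm², ΣAX̄ = 2115402.76 cm³, ΣAȲ = 2108750.94 cm³.
X̄ = 2115402.76/25861.35 = 81.80 cm; Ȳ = 2108750.94/25861.35 = 81.54 cm.

X̄ = 81.80 cm, Ȳ = 81.54 cm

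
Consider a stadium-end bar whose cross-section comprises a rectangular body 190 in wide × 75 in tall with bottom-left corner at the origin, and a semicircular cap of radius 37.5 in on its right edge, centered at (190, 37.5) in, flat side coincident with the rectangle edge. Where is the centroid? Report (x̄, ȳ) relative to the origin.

rectangular body: A = 190 × 75 = 14250.00, centroid at (95.00, 37.50).
semicircular end: A = ½π·37.5² = 2208.93, centroid at (205.92, 37.50).
ΣA = 16458.93 in²
ΣAx̄ = (14250.00)(95.00) + (2208.93)(205.92) = 1808603.39 in³
ΣAȳ = (14250.00)(37.50) + (2208.93)(37.50) = 617209.96 in³
x̄ = 1808603.39 / 16458.93 = 109.89 in
ȳ = 617209.96 / 16458.93 = 37.50 in

x̄ = 109.89 in, ȳ = 37.50 in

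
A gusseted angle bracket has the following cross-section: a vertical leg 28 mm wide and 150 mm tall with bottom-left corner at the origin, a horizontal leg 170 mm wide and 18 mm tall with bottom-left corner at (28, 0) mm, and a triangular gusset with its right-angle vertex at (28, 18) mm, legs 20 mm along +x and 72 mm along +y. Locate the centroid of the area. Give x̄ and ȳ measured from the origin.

vertical leg: A = 28 × 150 = 4200.00, centroid at (14.00, 75.00).
horizontal leg: A = 170 × 18 = 3060.00, centroid at (113.00, 9.00).
gusset: A = ½·20·72 = 720.00, centroid at (34.67, 42.00).
ΣA = 7980.00 mm²
ΣAx̄ = (4200.00)(14.00) + (3060.00)(113.00) + (720.00)(34.67) = 429540.00 mm³
ΣAȳ = (4200.00)(75.00) + (3060.00)(9.00) + (720.00)(42.00) = 372780.00 mm³
x̄ = 429540.00 / 7980.00 = 53.83 mm
ȳ = 372780.00 / 7980.00 = 46.71 mm

x̄ = 53.83 mm, ȳ = 46.71 mm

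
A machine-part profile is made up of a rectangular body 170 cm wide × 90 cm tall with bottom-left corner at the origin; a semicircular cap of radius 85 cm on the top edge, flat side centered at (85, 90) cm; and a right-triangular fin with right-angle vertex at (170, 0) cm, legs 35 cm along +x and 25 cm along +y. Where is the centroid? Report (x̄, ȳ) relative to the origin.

Part | A | x̄ᵢ | ȳᵢ | A·x̄ᵢ | A·ȳᵢ
rectangular body | 15300.00 | 85.00 | 45.00 | 1300500.00 | 688500.00
semicircular top | 11349.00 | 85.00 | 126.08 | 964665.29 | 1430826.98
triangular fin | 437.50 | 181.67 | 8.33 | 79479.17 | 3645.83
Σ | 27086.50 |  |  | 2344644.46 | 2122972.81
x̄ = 2344644.46 / 27086.50 = 86.56 cm
ȳ = 2122972.81 / 27086.50 = 78.38 cm

x̄ = 86.56 cm, ȳ = 78.38 cm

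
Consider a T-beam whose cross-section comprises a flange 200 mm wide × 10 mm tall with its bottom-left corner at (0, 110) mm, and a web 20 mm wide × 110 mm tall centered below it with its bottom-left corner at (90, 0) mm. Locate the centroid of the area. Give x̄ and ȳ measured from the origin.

x̄ = 100.00 mm, ȳ = 83.57 mm

web: A = 20 × 110 = 2200.00, centroid at (100.00, 55.00).
flange: A = 200 × 10 = 2000.00, centroid at (100.00, 115.00).
ΣA = 4200.00 mm²
ΣAx̄ = (2200.00)(100.00) + (2000.00)(100.00) = 420000.00 mm³
ΣAȳ = (2200.00)(55.00) + (2000.00)(115.00) = 351000.00 mm³
x̄ = 420000.00 / 4200.00 = 100.00 mm
ȳ = 351000.00 / 4200.00 = 83.57 mm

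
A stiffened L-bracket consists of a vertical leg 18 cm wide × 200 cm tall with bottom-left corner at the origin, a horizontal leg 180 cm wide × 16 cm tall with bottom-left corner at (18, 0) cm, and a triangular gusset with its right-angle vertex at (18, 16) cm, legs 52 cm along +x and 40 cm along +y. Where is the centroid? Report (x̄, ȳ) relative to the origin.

Part | A | x̄ᵢ | ȳᵢ | A·x̄ᵢ | A·ȳᵢ
vertical leg | 3600.00 | 9.00 | 100.00 | 32400.00 | 360000.00
horizontal leg | 2880.00 | 108.00 | 8.00 | 311040.00 | 23040.00
gusset | 1040.00 | 35.33 | 29.33 | 36746.67 | 30506.67
Σ | 7520.00 |  |  | 380186.67 | 413546.67
x̄ = 380186.67 / 7520.00 = 50.56 cm
ȳ = 413546.67 / 7520.00 = 54.99 cm

x̄ = 50.56 cm, ȳ = 54.99 cm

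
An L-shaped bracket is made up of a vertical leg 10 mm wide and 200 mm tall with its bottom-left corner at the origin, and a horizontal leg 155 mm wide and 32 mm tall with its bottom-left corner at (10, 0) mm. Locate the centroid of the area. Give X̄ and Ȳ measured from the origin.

X̄ = 63.79 mm, Ȳ = 40.14 mm

vertical leg: A = 10 × 200 = 2000.00, centroid at (5.00, 100.00).
horizontal leg: A = 155 × 32 = 4960.00, centroid at (87.50, 16.00).
ΣA = 6960.00 mm², ΣAX̄ = 444000.00 mm³, ΣAȲ = 279360.00 mm³.
X̄ = 444000.00/6960.00 = 63.79 mm; Ȳ = 279360.00/6960.00 = 40.14 mm.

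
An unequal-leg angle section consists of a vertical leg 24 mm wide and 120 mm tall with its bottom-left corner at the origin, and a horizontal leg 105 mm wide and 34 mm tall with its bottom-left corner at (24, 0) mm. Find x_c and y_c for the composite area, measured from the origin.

x_c = 47.70 mm, y_c = 36.20 mm

vertical leg: A = 24 × 120 = 2880.00, centroid at (12.00, 60.00).
horizontal leg: A = 105 × 34 = 3570.00, centroid at (76.50, 17.00).
ΣA = 6450.00 mm²
ΣAx_c = (2880.00)(12.00) + (3570.00)(76.50) = 307665.00 mm³
ΣAy_c = (2880.00)(60.00) + (3570.00)(17.00) = 233490.00 mm³
x_c = 307665.00 / 6450.00 = 47.70 mm
y_c = 233490.00 / 6450.00 = 36.20 mm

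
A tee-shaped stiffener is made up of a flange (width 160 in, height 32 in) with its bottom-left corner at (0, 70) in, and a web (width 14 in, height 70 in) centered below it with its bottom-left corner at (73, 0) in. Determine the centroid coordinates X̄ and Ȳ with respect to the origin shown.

X̄ = 80.00 in, Ȳ = 77.81 in

web: A = 14 × 70 = 980.00, centroid at (80.00, 35.00).
flange: A = 160 × 32 = 5120.00, centroid at (80.00, 86.00).
ΣA = 6100.00 in², ΣAX̄ = 488000.00 in³, ΣAȲ = 474620.00 in³.
X̄ = 488000.00/6100.00 = 80.00 in; Ȳ = 474620.00/6100.00 = 77.81 in.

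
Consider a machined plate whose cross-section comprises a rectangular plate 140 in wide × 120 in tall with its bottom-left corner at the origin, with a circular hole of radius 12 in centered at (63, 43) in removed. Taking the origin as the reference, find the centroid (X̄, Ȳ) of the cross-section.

plate: A = 140 × 120 = 16800.00, centroid at (70.00, 60.00).
hole: A = −π·12² = -452.39, centroid at (63.00, 43.00).
ΣA = 16347.61 in²
ΣAX̄ = (16800.00)(70.00) + (-452.39)(63.00) = 1147499.47 in³
ΣAȲ = (16800.00)(60.00) + (-452.39)(43.00) = 988547.26 in³
X̄ = 1147499.47 / 16347.61 = 70.19 in
Ȳ = 988547.26 / 16347.61 = 60.47 in

X̄ = 70.19 in, Ȳ = 60.47 in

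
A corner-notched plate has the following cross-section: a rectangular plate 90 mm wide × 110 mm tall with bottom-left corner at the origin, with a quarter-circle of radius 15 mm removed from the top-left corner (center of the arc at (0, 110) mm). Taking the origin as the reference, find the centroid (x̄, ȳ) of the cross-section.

plate: A = 90 × 110 = 9900.00, centroid at (45.00, 55.00).
removed quarter-circle: A = −¼π·15² = -176.71, centroid at (6.37, 103.63).
ΣA = 9723.29 mm²
ΣAx̄ = (9900.00)(45.00) + (-176.71)(6.37) = 444375.00 mm³
ΣAȳ = (9900.00)(55.00) + (-176.71)(103.63) = 526186.40 mm³
x̄ = 444375.00 / 9723.29 = 45.70 mm
ȳ = 526186.40 / 9723.29 = 54.12 mm

x̄ = 45.70 mm, ȳ = 54.12 mm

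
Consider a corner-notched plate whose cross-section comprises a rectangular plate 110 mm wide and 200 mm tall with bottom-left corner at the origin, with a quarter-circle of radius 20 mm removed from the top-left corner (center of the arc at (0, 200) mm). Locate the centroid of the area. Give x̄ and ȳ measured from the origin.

x̄ = 55.67 mm, ȳ = 98.67 mm

plate: A = 110 × 200 = 22000.00, centroid at (55.00, 100.00).
removed quarter-circle: A = −¼π·20² = -314.16, centroid at (8.49, 191.51).
ΣA = 21685.84 mm², ΣAx̄ = 1207333.33 mm³, ΣAȳ = 2139834.81 mm³.
x̄ = 1207333.33/21685.84 = 55.67 mm; ȳ = 2139834.81/21685.84 = 98.67 mm.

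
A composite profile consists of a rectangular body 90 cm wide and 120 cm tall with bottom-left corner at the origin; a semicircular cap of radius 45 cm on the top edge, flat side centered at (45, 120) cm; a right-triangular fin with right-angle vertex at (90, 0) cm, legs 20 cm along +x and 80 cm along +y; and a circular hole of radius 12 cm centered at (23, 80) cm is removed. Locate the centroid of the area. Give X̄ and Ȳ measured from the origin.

X̄ = 48.58 cm, Ȳ = 75.07 cm

Part | A | x̄ᵢ | ȳᵢ | A·x̄ᵢ | A·ȳᵢ
rectangular body | 10800.00 | 45.00 | 60.00 | 486000.00 | 648000.00
semicircular top | 3180.86 | 45.00 | 139.10 | 143138.82 | 442453.51
triangular fin | 800.00 | 96.67 | 26.67 | 77333.33 | 21333.33
hole | -452.39 | 23.00 | 80.00 | -10404.95 | -36191.15
Σ | 14328.47 |  |  | 696067.19 | 1075595.69
X̄ = 696067.19 / 14328.47 = 48.58 cm
Ȳ = 1075595.69 / 14328.47 = 75.07 cm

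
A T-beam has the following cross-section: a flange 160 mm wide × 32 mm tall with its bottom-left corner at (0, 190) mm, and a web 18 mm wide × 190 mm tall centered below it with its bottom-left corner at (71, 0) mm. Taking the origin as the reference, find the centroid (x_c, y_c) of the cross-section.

x_c = 80.00 mm, y_c = 161.55 mm

Part | A | x̄ᵢ | ȳᵢ | A·x̄ᵢ | A·ȳᵢ
web | 3420.00 | 80.00 | 95.00 | 273600.00 | 324900.00
flange | 5120.00 | 80.00 | 206.00 | 409600.00 | 1054720.00
Σ | 8540.00 |  |  | 683200.00 | 1379620.00
x_c = 683200.00 / 8540.00 = 80.00 mm
y_c = 1379620.00 / 8540.00 = 161.55 mm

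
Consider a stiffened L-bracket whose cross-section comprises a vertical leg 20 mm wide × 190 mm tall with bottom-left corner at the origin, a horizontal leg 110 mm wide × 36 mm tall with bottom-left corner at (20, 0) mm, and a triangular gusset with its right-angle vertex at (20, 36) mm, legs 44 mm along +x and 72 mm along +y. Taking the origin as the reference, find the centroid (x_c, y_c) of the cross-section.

x_c = 41.73 mm, y_c = 56.43 mm

Part | A | x̄ᵢ | ȳᵢ | A·x̄ᵢ | A·ȳᵢ
vertical leg | 3800.00 | 10.00 | 95.00 | 38000.00 | 361000.00
horizontal leg | 3960.00 | 75.00 | 18.00 | 297000.00 | 71280.00
gusset | 1584.00 | 34.67 | 60.00 | 54912.00 | 95040.00
Σ | 9344.00 |  |  | 389912.00 | 527320.00
x_c = 389912.00 / 9344.00 = 41.73 mm
y_c = 527320.00 / 9344.00 = 56.43 mm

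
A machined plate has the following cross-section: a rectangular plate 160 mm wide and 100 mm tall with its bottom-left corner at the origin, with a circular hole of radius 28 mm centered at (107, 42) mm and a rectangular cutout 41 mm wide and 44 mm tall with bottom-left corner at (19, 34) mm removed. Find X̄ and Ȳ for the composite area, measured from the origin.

Part | A | x̄ᵢ | ȳᵢ | A·x̄ᵢ | A·ȳᵢ
plate | 16000.00 | 80.00 | 50.00 | 1280000.00 | 800000.00
hole 1 | -2463.01 | 107.00 | 42.00 | -263541.92 | -103446.36
hole 2 | -1804.00 | 39.50 | 56.00 | -71258.00 | -101024.00
Σ | 11732.99 |  |  | 945200.08 | 595529.64
X̄ = 945200.08 / 11732.99 = 80.56 mm
Ȳ = 595529.64 / 11732.99 = 50.76 mm

X̄ = 80.56 mm, Ȳ = 50.76 mm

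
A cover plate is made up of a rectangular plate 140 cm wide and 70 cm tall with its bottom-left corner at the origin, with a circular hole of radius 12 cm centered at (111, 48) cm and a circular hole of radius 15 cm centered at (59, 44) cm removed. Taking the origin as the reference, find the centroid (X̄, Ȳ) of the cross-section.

plate: A = 140 × 70 = 9800.00, centroid at (70.00, 35.00).
hole 1: A = −π·12² = -452.39, centroid at (111.00, 48.00).
hole 2: A = −π·15² = -706.86, centroid at (59.00, 44.00).
ΣA = 8640.75 cm², ΣAX̄ = 594080.14 cm³, ΣAȲ = 290183.54 cm³.
X̄ = 594080.14/8640.75 = 68.75 cm; Ȳ = 290183.54/8640.75 = 33.58 cm.

X̄ = 68.75 cm, Ȳ = 33.58 cm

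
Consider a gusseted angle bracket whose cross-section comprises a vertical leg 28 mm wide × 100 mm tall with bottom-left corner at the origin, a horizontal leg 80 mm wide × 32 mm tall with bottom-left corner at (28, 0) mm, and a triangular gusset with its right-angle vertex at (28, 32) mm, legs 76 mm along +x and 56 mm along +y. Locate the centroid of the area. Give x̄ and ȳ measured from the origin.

Part | A | x̄ᵢ | ȳᵢ | A·x̄ᵢ | A·ȳᵢ
vertical leg | 2800.00 | 14.00 | 50.00 | 39200.00 | 140000.00
horizontal leg | 2560.00 | 68.00 | 16.00 | 174080.00 | 40960.00
gusset | 2128.00 | 53.33 | 50.67 | 113493.33 | 107818.67
Σ | 7488.00 |  |  | 326773.33 | 288778.67
x̄ = 326773.33 / 7488.00 = 43.64 mm
ȳ = 288778.67 / 7488.00 = 38.57 mm

x̄ = 43.64 mm, ȳ = 38.57 mm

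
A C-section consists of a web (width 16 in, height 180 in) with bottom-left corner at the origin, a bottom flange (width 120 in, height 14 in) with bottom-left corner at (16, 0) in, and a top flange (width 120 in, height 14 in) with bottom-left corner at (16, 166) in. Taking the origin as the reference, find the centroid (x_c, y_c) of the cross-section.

x_c = 44.62 in, y_c = 90.00 in

Part | A | x̄ᵢ | ȳᵢ | A·x̄ᵢ | A·ȳᵢ
web | 2880.00 | 8.00 | 90.00 | 23040.00 | 259200.00
bottom flange | 1680.00 | 76.00 | 7.00 | 127680.00 | 11760.00
top flange | 1680.00 | 76.00 | 173.00 | 127680.00 | 290640.00
Σ | 6240.00 |  |  | 278400.00 | 561600.00
x_c = 278400.00 / 6240.00 = 44.62 in
y_c = 561600.00 / 6240.00 = 90.00 in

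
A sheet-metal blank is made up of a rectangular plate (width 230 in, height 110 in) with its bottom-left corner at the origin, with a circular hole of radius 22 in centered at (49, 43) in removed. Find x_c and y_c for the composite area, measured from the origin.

plate: A = 230 × 110 = 25300.00, centroid at (115.00, 55.00).
hole: A = −π·22² = -1520.53, centroid at (49.00, 43.00).
ΣA = 23779.47 in², ΣAx_c = 2834993.99 in³, ΣAy_c = 1326117.17 in³.
x_c = 2834993.99/23779.47 = 119.22 in; y_c = 1326117.17/23779.47 = 55.77 in.

x_c = 119.22 in, y_c = 55.77 in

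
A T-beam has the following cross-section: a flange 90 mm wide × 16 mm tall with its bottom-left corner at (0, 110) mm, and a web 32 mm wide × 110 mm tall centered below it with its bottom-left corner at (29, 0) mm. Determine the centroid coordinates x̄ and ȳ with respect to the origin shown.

x̄ = 45.00 mm, ȳ = 73.29 mm

web: A = 32 × 110 = 3520.00, centroid at (45.00, 55.00).
flange: A = 90 × 16 = 1440.00, centroid at (45.00, 118.00).
ΣA = 4960.00 mm²
ΣAx̄ = (3520.00)(45.00) + (1440.00)(45.00) = 223200.00 mm³
ΣAȳ = (3520.00)(55.00) + (1440.00)(118.00) = 363520.00 mm³
x̄ = 223200.00 / 4960.00 = 45.00 mm
ȳ = 363520.00 / 4960.00 = 73.29 mm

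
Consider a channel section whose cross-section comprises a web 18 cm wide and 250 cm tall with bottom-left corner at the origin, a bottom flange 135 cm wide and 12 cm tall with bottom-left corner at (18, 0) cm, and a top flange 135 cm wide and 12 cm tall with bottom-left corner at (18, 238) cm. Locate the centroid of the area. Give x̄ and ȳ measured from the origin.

x̄ = 41.02 cm, ȳ = 125.00 cm

web: A = 18 × 250 = 4500.00, centroid at (9.00, 125.00).
bottom flange: A = 135 × 12 = 1620.00, centroid at (85.50, 6.00).
top flange: A = 135 × 12 = 1620.00, centroid at (85.50, 244.00).
ΣA = 7740.00 cm²
ΣAx̄ = (4500.00)(9.00) + (1620.00)(85.50) + (1620.00)(85.50) = 317520.00 cm³
ΣAȳ = (4500.00)(125.00) + (1620.00)(6.00) + (1620.00)(244.00) = 967500.00 cm³
x̄ = 317520.00 / 7740.00 = 41.02 cm
ȳ = 967500.00 / 7740.00 = 125.00 cm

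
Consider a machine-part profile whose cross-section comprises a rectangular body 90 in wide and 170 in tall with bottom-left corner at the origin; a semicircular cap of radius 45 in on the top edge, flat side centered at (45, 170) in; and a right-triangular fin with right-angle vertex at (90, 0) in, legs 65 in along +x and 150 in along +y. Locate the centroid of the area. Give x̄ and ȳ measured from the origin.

x̄ = 58.92 in, ȳ = 91.87 in

rectangular body: A = 90 × 170 = 15300.00, centroid at (45.00, 85.00).
semicircular top: A = ½π·45² = 3180.86, centroid at (45.00, 189.10).
triangular fin: A = ½·65·150 = 4875.00, centroid at (111.67, 50.00).
ΣA = 23355.86 in², ΣAx̄ = 1376013.82 in³, ΣAȳ = 2145746.64 in³.
x̄ = 1376013.82/23355.86 = 58.92 in; ȳ = 2145746.64/23355.86 = 91.87 in.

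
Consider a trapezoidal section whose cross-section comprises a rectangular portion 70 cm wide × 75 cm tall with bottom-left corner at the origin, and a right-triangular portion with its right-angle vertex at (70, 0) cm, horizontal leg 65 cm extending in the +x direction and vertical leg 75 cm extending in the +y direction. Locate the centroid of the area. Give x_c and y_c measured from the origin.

x_c = 52.97 cm, y_c = 33.54 cm

rectangular portion: A = 70 × 75 = 5250.00, centroid at (35.00, 37.50).
triangular portion: A = ½·65·75 = 2437.50, centroid at (91.67, 25.00).
ΣA = 7687.50 cm², ΣAx_c = 407187.50 cm³, ΣAy_c = 257812.50 cm³.
x_c = 407187.50/7687.50 = 52.97 cm; y_c = 257812.50/7687.50 = 33.54 cm.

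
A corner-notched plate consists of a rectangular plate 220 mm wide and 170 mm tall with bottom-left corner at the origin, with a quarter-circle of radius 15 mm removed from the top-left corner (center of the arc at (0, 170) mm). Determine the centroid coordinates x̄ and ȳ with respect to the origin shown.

Part | A | x̄ᵢ | ȳᵢ | A·x̄ᵢ | A·ȳᵢ
plate | 37400.00 | 110.00 | 85.00 | 4114000.00 | 3179000.00
removed quarter-circle | -176.71 | 6.37 | 163.63 | -1125.00 | -28916.48
Σ | 37223.29 |  |  | 4112875.00 | 3150083.52
x̄ = 4112875.00 / 37223.29 = 110.49 mm
ȳ = 3150083.52 / 37223.29 = 84.63 mm

x̄ = 110.49 mm, ȳ = 84.63 mm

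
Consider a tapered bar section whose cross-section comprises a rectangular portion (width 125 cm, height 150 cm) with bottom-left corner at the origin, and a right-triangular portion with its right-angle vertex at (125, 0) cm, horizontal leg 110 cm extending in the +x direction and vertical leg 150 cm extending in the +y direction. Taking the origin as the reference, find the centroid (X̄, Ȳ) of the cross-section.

Part | A | x̄ᵢ | ȳᵢ | A·x̄ᵢ | A·ȳᵢ
rectangular portion | 18750.00 | 62.50 | 75.00 | 1171875.00 | 1406250.00
triangular portion | 8250.00 | 161.67 | 50.00 | 1333750.00 | 412500.00
Σ | 27000.00 |  |  | 2505625.00 | 1818750.00
X̄ = 2505625.00 / 27000.00 = 92.80 cm
Ȳ = 1818750.00 / 27000.00 = 67.36 cm

X̄ = 92.80 cm, Ȳ = 67.36 cm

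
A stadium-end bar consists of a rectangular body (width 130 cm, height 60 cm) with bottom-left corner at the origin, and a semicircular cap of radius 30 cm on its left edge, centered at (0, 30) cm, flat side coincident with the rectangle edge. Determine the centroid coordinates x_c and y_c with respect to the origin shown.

rectangular body: A = 130 × 60 = 7800.00, centroid at (65.00, 30.00).
semicircular end: A = ½π·30² = 1413.72, centroid at (-12.73, 30.00).
ΣA = 9213.72 cm², ΣAx_c = 489000.00 cm³, ΣAy_c = 276411.50 cm³.
x_c = 489000.00/9213.72 = 53.07 cm; y_c = 276411.50/9213.72 = 30.00 cm.

x_c = 53.07 cm, y_c = 30.00 cm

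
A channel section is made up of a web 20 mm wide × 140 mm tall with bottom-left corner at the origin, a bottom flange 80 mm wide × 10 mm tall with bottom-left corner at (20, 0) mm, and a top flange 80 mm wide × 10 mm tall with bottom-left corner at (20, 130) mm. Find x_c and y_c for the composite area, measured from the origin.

x_c = 28.18 mm, y_c = 70.00 mm

web: A = 20 × 140 = 2800.00, centroid at (10.00, 70.00).
bottom flange: A = 80 × 10 = 800.00, centroid at (60.00, 5.00).
top flange: A = 80 × 10 = 800.00, centroid at (60.00, 135.00).
ΣA = 4400.00 mm², ΣAx_c = 124000.00 mm³, ΣAy_c = 308000.00 mm³.
x_c = 124000.00/4400.00 = 28.18 mm; y_c = 308000.00/4400.00 = 70.00 mm.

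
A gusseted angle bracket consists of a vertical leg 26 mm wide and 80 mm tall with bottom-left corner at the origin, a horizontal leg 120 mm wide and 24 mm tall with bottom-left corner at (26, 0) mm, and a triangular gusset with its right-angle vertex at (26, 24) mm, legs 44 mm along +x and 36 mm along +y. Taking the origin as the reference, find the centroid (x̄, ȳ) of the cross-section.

vertical leg: A = 26 × 80 = 2080.00, centroid at (13.00, 40.00).
horizontal leg: A = 120 × 24 = 2880.00, centroid at (86.00, 12.00).
gusset: A = ½·44·36 = 792.00, centroid at (40.67, 36.00).
ΣA = 5752.00 mm²
ΣAx̄ = (2080.00)(13.00) + (2880.00)(86.00) + (792.00)(40.67) = 306928.00 mm³
ΣAȳ = (2080.00)(40.00) + (2880.00)(12.00) + (792.00)(36.00) = 146272.00 mm³
x̄ = 306928.00 / 5752.00 = 53.36 mm
ȳ = 146272.00 / 5752.00 = 25.43 mm

x̄ = 53.36 mm, ȳ = 25.43 mm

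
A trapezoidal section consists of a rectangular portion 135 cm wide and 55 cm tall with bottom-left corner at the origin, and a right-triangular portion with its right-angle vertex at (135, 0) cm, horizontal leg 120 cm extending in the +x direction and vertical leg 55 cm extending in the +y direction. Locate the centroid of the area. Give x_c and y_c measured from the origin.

rectangular portion: A = 135 × 55 = 7425.00, centroid at (67.50, 27.50).
triangular portion: A = ½·120·55 = 3300.00, centroid at (175.00, 18.33).
ΣA = 10725.00 cm², ΣAx_c = 1078687.50 cm³, ΣAy_c = 264687.50 cm³.
x_c = 1078687.50/10725.00 = 100.58 cm; y_c = 264687.50/10725.00 = 24.68 cm.

x_c = 100.58 cm, y_c = 24.68 cm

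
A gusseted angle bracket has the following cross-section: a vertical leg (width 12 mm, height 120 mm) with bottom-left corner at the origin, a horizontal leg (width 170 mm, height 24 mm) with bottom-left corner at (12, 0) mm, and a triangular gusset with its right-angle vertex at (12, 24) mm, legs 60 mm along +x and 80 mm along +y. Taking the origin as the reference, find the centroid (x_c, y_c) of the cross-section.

x_c = 60.76 mm, y_c = 32.44 mm

vertical leg: A = 12 × 120 = 1440.00, centroid at (6.00, 60.00).
horizontal leg: A = 170 × 24 = 4080.00, centroid at (97.00, 12.00).
gusset: A = ½·60·80 = 2400.00, centroid at (32.00, 50.67).
ΣA = 7920.00 mm²
ΣAx_c = (1440.00)(6.00) + (4080.00)(97.00) + (2400.00)(32.00) = 481200.00 mm³
ΣAy_c = (1440.00)(60.00) + (4080.00)(12.00) + (2400.00)(50.67) = 256960.00 mm³
x_c = 481200.00 / 7920.00 = 60.76 mm
y_c = 256960.00 / 7920.00 = 32.44 mm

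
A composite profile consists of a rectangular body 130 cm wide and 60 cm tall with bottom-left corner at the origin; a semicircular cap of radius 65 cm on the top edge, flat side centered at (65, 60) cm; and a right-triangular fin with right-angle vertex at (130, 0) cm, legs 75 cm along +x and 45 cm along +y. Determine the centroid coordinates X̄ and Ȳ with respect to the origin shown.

X̄ = 74.42 cm, Ȳ = 52.13 cm

Part | A | x̄ᵢ | ȳᵢ | A·x̄ᵢ | A·ȳᵢ
rectangular body | 7800.00 | 65.00 | 30.00 | 507000.00 | 234000.00
semicircular top | 6636.61 | 65.00 | 87.59 | 431379.94 | 581280.20
triangular fin | 1687.50 | 155.00 | 15.00 | 261562.50 | 25312.50
Σ | 16124.11 |  |  | 1199942.44 | 840592.70
X̄ = 1199942.44 / 16124.11 = 74.42 cm
Ȳ = 840592.70 / 16124.11 = 52.13 cm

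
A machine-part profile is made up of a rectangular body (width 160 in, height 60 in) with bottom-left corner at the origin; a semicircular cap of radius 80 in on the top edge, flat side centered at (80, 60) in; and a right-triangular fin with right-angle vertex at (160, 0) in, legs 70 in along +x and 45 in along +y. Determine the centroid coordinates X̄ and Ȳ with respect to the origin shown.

X̄ = 87.67 in, Ȳ = 59.17 in

Part | A | x̄ᵢ | ȳᵢ | A·x̄ᵢ | A·ȳᵢ
rectangular body | 9600.00 | 80.00 | 30.00 | 768000.00 | 288000.00
semicircular top | 10053.10 | 80.00 | 93.95 | 804247.72 | 944519.12
triangular fin | 1575.00 | 183.33 | 15.00 | 288750.00 | 23625.00
Σ | 21228.10 |  |  | 1860997.72 | 1256144.12
X̄ = 1860997.72 / 21228.10 = 87.67 in
Ȳ = 1256144.12 / 21228.10 = 59.17 in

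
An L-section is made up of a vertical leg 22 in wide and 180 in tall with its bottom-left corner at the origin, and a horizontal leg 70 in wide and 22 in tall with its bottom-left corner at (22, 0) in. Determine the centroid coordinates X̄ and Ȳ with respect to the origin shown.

X̄ = 23.88 in, Ȳ = 67.88 in

vertical leg: A = 22 × 180 = 3960.00, centroid at (11.00, 90.00).
horizontal leg: A = 70 × 22 = 1540.00, centroid at (57.00, 11.00).
ΣA = 5500.00 in², ΣAX̄ = 131340.00 in³, ΣAȲ = 373340.00 in³.
X̄ = 131340.00/5500.00 = 23.88 in; Ȳ = 373340.00/5500.00 = 67.88 in.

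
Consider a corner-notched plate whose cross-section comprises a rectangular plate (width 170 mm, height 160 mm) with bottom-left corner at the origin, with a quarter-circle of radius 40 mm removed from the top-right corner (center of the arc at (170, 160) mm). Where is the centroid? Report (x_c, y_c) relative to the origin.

plate: A = 170 × 160 = 27200.00, centroid at (85.00, 80.00).
removed quarter-circle: A = −¼π·40² = -1256.64, centroid at (153.02, 143.02).
ΣA = 25943.36 mm², ΣAx_c = 2119705.03 mm³, ΣAy_c = 1996271.40 mm³.
x_c = 2119705.03/25943.36 = 81.71 mm; y_c = 1996271.40/25943.36 = 76.95 mm.

x_c = 81.71 mm, y_c = 76.95 mm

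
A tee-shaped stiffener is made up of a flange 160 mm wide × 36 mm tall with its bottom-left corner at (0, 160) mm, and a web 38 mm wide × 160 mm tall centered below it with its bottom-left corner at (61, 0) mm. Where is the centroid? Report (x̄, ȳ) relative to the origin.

x̄ = 80.00 mm, ȳ = 127.68 mm

web: A = 38 × 160 = 6080.00, centroid at (80.00, 80.00).
flange: A = 160 × 36 = 5760.00, centroid at (80.00, 178.00).
ΣA = 11840.00 mm²
ΣAx̄ = (6080.00)(80.00) + (5760.00)(80.00) = 947200.00 mm³
ΣAȳ = (6080.00)(80.00) + (5760.00)(178.00) = 1511680.00 mm³
x̄ = 947200.00 / 11840.00 = 80.00 mm
ȳ = 1511680.00 / 11840.00 = 127.68 mm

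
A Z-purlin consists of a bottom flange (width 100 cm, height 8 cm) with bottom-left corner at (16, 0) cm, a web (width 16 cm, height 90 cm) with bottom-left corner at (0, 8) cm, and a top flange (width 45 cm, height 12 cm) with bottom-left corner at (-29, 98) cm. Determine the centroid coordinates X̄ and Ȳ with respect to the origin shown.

X̄ = 21.87 cm, Ȳ = 48.81 cm

bottom flange: A = 100 × 8 = 800.00, centroid at (66.00, 4.00).
web: A = 16 × 90 = 1440.00, centroid at (8.00, 53.00).
top flange: A = 45 × 12 = 540.00, centroid at (-6.50, 104.00).
ΣA = 2780.00 cm²
ΣAX̄ = (800.00)(66.00) + (1440.00)(8.00) + (540.00)(-6.50) = 60810.00 cm³
ΣAȲ = (800.00)(4.00) + (1440.00)(53.00) + (540.00)(104.00) = 135680.00 cm³
X̄ = 60810.00 / 2780.00 = 21.87 cm
Ȳ = 135680.00 / 2780.00 = 48.81 cm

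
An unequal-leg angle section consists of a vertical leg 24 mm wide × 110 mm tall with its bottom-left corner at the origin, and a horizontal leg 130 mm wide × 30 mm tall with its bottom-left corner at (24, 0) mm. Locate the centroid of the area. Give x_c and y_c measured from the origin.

vertical leg: A = 24 × 110 = 2640.00, centroid at (12.00, 55.00).
horizontal leg: A = 130 × 30 = 3900.00, centroid at (89.00, 15.00).
ΣA = 6540.00 mm², ΣAx_c = 378780.00 mm³, ΣAy_c = 203700.00 mm³.
x_c = 378780.00/6540.00 = 57.92 mm; y_c = 203700.00/6540.00 = 31.15 mm.

x_c = 57.92 mm, y_c = 31.15 mm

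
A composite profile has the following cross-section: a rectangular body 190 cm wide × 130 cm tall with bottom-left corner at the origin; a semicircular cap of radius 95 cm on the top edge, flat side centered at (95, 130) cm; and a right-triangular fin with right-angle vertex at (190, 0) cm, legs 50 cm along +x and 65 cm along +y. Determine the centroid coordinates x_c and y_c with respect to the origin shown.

Part | A | x̄ᵢ | ȳᵢ | A·x̄ᵢ | A·ȳᵢ
rectangular body | 24700.00 | 95.00 | 65.00 | 2346500.00 | 1605500.00
semicircular top | 14176.44 | 95.00 | 170.32 | 1346761.50 | 2414520.12
triangular fin | 1625.00 | 206.67 | 21.67 | 335833.33 | 35208.33
Σ | 40501.44 |  |  | 4029094.83 | 4055228.46
x_c = 4029094.83 / 40501.44 = 99.48 cm
y_c = 4055228.46 / 40501.44 = 100.13 cm

x_c = 99.48 cm, y_c = 100.13 cm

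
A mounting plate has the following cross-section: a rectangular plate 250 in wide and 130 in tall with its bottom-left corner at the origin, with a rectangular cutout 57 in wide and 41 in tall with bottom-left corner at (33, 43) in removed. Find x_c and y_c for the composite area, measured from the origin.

x_c = 129.92 in, y_c = 65.12 in

plate: A = 250 × 130 = 32500.00, centroid at (125.00, 65.00).
hole: A = −(57 × 41) = -2337.00, centroid at (61.50, 63.50).
ΣA = 30163.00 in², ΣAx_c = 3918774.50 in³, ΣAy_c = 1964100.50 in³.
x_c = 3918774.50/30163.00 = 129.92 in; y_c = 1964100.50/30163.00 = 65.12 in.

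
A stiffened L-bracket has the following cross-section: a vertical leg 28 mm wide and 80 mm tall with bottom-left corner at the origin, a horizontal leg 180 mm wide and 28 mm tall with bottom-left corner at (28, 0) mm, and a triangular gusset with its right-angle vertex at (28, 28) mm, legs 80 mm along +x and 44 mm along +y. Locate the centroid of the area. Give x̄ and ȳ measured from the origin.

Part | A | x̄ᵢ | ȳᵢ | A·x̄ᵢ | A·ȳᵢ
vertical leg | 2240.00 | 14.00 | 40.00 | 31360.00 | 89600.00
horizontal leg | 5040.00 | 118.00 | 14.00 | 594720.00 | 70560.00
gusset | 1760.00 | 54.67 | 42.67 | 96213.33 | 75093.33
Σ | 9040.00 |  |  | 722293.33 | 235253.33
x̄ = 722293.33 / 9040.00 = 79.90 mm
ȳ = 235253.33 / 9040.00 = 26.02 mm

x̄ = 79.90 mm, ȳ = 26.02 mm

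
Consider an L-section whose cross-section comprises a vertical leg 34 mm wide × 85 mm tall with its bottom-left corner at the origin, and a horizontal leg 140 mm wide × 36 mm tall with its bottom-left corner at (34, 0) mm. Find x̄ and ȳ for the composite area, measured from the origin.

x̄ = 72.29 mm, ȳ = 26.93 mm

Part | A | x̄ᵢ | ȳᵢ | A·x̄ᵢ | A·ȳᵢ
vertical leg | 2890.00 | 17.00 | 42.50 | 49130.00 | 122825.00
horizontal leg | 5040.00 | 104.00 | 18.00 | 524160.00 | 90720.00
Σ | 7930.00 |  |  | 573290.00 | 213545.00
x̄ = 573290.00 / 7930.00 = 72.29 mm
ȳ = 213545.00 / 7930.00 = 26.93 mm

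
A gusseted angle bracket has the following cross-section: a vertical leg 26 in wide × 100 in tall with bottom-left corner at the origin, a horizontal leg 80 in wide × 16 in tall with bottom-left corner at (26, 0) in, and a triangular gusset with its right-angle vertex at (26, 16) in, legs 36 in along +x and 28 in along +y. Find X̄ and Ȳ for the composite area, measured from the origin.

X̄ = 31.35 in, Ȳ = 34.90 in

vertical leg: A = 26 × 100 = 2600.00, centroid at (13.00, 50.00).
horizontal leg: A = 80 × 16 = 1280.00, centroid at (66.00, 8.00).
gusset: A = ½·36·28 = 504.00, centroid at (38.00, 25.33).
ΣA = 4384.00 in²
ΣAX̄ = (2600.00)(13.00) + (1280.00)(66.00) + (504.00)(38.00) = 137432.00 in³
ΣAȲ = (2600.00)(50.00) + (1280.00)(8.00) + (504.00)(25.33) = 153008.00 in³
X̄ = 137432.00 / 4384.00 = 31.35 in
Ȳ = 153008.00 / 4384.00 = 34.90 in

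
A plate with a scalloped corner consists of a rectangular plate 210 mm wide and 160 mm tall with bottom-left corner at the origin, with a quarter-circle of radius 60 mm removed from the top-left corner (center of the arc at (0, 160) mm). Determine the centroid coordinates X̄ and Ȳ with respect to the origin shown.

plate: A = 210 × 160 = 33600.00, centroid at (105.00, 80.00).
removed quarter-circle: A = −¼π·60² = -2827.43, centroid at (25.46, 134.54).
ΣA = 30772.57 mm², ΣAX̄ = 3456000.00 mm³, ΣAȲ = 2307610.66 mm³.
X̄ = 3456000.00/30772.57 = 112.31 mm; Ȳ = 2307610.66/30772.57 = 74.99 mm.

X̄ = 112.31 mm, Ȳ = 74.99 mm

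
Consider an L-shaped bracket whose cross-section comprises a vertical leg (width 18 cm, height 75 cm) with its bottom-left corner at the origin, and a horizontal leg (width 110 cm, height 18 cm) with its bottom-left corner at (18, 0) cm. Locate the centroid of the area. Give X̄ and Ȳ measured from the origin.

X̄ = 47.05 cm, Ȳ = 20.55 cm

vertical leg: A = 18 × 75 = 1350.00, centroid at (9.00, 37.50).
horizontal leg: A = 110 × 18 = 1980.00, centroid at (73.00, 9.00).
ΣA = 3330.00 cm²
ΣAX̄ = (1350.00)(9.00) + (1980.00)(73.00) = 156690.00 cm³
ΣAȲ = (1350.00)(37.50) + (1980.00)(9.00) = 68445.00 cm³
X̄ = 156690.00 / 3330.00 = 47.05 cm
Ȳ = 68445.00 / 3330.00 = 20.55 cm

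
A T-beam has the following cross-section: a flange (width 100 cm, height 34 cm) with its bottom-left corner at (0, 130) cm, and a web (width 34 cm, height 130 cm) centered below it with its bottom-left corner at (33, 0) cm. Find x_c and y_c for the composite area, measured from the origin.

web: A = 34 × 130 = 4420.00, centroid at (50.00, 65.00).
flange: A = 100 × 34 = 3400.00, centroid at (50.00, 147.00).
ΣA = 7820.00 cm², ΣAx_c = 391000.00 cm³, ΣAy_c = 787100.00 cm³.
x_c = 391000.00/7820.00 = 50.00 cm; y_c = 787100.00/7820.00 = 100.65 cm.

x_c = 50.00 cm, y_c = 100.65 cm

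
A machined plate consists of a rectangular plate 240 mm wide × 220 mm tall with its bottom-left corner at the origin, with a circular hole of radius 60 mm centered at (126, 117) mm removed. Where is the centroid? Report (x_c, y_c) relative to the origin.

x_c = 118.36 mm, y_c = 108.09 mm

plate: A = 240 × 220 = 52800.00, centroid at (120.00, 110.00).
hole: A = −π·60² = -11309.73, centroid at (126.00, 117.00).
ΣA = 41490.27 mm², ΣAx_c = 4910973.57 mm³, ΣAy_c = 4484761.17 mm³.
x_c = 4910973.57/41490.27 = 118.36 mm; y_c = 4484761.17/41490.27 = 108.09 mm.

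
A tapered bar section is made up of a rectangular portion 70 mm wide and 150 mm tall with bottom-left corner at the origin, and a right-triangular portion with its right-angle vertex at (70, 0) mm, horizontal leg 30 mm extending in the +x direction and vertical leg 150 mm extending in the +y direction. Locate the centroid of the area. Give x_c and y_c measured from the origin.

Part | A | x̄ᵢ | ȳᵢ | A·x̄ᵢ | A·ȳᵢ
rectangular portion | 10500.00 | 35.00 | 75.00 | 367500.00 | 787500.00
triangular portion | 2250.00 | 80.00 | 50.00 | 180000.00 | 112500.00
Σ | 12750.00 |  |  | 547500.00 | 900000.00
x_c = 547500.00 / 12750.00 = 42.94 mm
y_c = 900000.00 / 12750.00 = 70.59 mm

x_c = 42.94 mm, y_c = 70.59 mm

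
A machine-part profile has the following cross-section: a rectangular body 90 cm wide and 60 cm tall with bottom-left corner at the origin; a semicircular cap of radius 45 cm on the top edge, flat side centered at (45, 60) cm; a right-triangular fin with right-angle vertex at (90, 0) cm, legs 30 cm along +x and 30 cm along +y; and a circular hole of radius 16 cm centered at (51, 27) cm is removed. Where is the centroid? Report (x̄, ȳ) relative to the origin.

Part | A | x̄ᵢ | ȳᵢ | A·x̄ᵢ | A·ȳᵢ
rectangular body | 5400.00 | 45.00 | 30.00 | 243000.00 | 162000.00
semicircular top | 3180.86 | 45.00 | 79.10 | 143138.82 | 251601.75
triangular fin | 450.00 | 100.00 | 10.00 | 45000.00 | 4500.00
hole | -804.25 | 51.00 | 27.00 | -41016.63 | -21714.69
Σ | 8226.61 |  |  | 390122.18 | 396387.07
x̄ = 390122.18 / 8226.61 = 47.42 cm
ȳ = 396387.07 / 8226.61 = 48.18 cm

x̄ = 47.42 cm, ȳ = 48.18 cm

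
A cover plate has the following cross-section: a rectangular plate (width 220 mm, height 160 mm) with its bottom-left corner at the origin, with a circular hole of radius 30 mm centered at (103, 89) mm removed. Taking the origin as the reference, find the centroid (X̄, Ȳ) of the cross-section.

X̄ = 110.61 mm, Ȳ = 79.21 mm

Part | A | x̄ᵢ | ȳᵢ | A·x̄ᵢ | A·ȳᵢ
plate | 35200.00 | 110.00 | 80.00 | 3872000.00 | 2816000.00
hole | -2827.43 | 103.00 | 89.00 | -291225.64 | -251641.57
Σ | 32372.57 |  |  | 3580774.36 | 2564358.43
X̄ = 3580774.36 / 32372.57 = 110.61 mm
Ȳ = 2564358.43 / 32372.57 = 79.21 mm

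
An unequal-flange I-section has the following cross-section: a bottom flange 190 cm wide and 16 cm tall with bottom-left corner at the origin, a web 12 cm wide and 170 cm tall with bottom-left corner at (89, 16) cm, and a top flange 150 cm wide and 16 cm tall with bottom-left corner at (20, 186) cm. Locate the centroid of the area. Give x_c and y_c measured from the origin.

bottom flange: A = 190 × 16 = 3040.00, centroid at (95.00, 8.00).
web: A = 12 × 170 = 2040.00, centroid at (95.00, 101.00).
top flange: A = 150 × 16 = 2400.00, centroid at (95.00, 194.00).
ΣA = 7480.00 cm²
ΣAx_c = (3040.00)(95.00) + (2040.00)(95.00) + (2400.00)(95.00) = 710600.00 cm³
ΣAy_c = (3040.00)(8.00) + (2040.00)(101.00) + (2400.00)(194.00) = 695960.00 cm³
x_c = 710600.00 / 7480.00 = 95.00 cm
y_c = 695960.00 / 7480.00 = 93.04 cm

x_c = 95.00 cm, y_c = 93.04 cm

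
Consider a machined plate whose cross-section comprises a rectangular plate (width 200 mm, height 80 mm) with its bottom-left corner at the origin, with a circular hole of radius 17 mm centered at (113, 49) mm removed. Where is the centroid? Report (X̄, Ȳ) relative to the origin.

X̄ = 99.22 mm, Ȳ = 39.46 mm

plate: A = 200 × 80 = 16000.00, centroid at (100.00, 40.00).
hole: A = −π·17² = -907.92, centroid at (113.00, 49.00).
ΣA = 15092.08 mm², ΣAX̄ = 1497405.01 mm³, ΣAȲ = 595511.91 mm³.
X̄ = 1497405.01/15092.08 = 99.22 mm; Ȳ = 595511.91/15092.08 = 39.46 mm.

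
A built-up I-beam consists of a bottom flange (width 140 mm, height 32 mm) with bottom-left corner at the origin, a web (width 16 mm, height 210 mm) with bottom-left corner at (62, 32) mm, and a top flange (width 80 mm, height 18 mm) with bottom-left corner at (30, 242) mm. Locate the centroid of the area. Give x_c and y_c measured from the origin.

x_c = 70.00 mm, y_c = 96.28 mm

bottom flange: A = 140 × 32 = 4480.00, centroid at (70.00, 16.00).
web: A = 16 × 210 = 3360.00, centroid at (70.00, 137.00).
top flange: A = 80 × 18 = 1440.00, centroid at (70.00, 251.00).
ΣA = 9280.00 mm², ΣAx_c = 649600.00 mm³, ΣAy_c = 893440.00 mm³.
x_c = 649600.00/9280.00 = 70.00 mm; y_c = 893440.00/9280.00 = 96.28 mm.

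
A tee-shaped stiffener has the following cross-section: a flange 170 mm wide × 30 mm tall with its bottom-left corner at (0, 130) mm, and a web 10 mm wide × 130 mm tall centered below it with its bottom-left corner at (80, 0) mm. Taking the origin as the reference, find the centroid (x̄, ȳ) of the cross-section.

x̄ = 85.00 mm, ȳ = 128.75 mm

Part | A | x̄ᵢ | ȳᵢ | A·x̄ᵢ | A·ȳᵢ
web | 1300.00 | 85.00 | 65.00 | 110500.00 | 84500.00
flange | 5100.00 | 85.00 | 145.00 | 433500.00 | 739500.00
Σ | 6400.00 |  |  | 544000.00 | 824000.00
x̄ = 544000.00 / 6400.00 = 85.00 mm
ȳ = 824000.00 / 6400.00 = 128.75 mm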